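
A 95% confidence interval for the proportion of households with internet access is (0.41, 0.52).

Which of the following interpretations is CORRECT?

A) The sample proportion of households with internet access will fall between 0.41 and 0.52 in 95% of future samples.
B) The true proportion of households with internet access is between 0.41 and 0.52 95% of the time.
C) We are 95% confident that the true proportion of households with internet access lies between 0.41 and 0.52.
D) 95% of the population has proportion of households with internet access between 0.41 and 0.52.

A confidence interval represents our confidence in the procedure, not a probability statement about the parameter.

Key concept: If we repeated this sampling process many times and computed a 95% CI each time, about 95% of those intervals would contain the true population parameter.

For this specific interval (0.41, 0.52):
- Midpoint (point estimate): 0.465
- Margin of error: 0.055

The correct interpretation is the one stating confidence that the true parameter lies in the interval — option C.

C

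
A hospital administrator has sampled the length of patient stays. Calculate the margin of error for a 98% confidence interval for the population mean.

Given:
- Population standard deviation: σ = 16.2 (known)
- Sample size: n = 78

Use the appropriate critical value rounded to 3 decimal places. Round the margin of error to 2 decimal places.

The population standard deviation σ is known, so use the z-interval margin of error formula.

For 98% confidence, z* = 2.326 (from standard normal table)

Margin of error formula for z-interval: E = z* × σ/√n

E = 2.326 × 16.2/√78
  = 2.326 × 1.834289
  = 4.2666

Rounded to 2 decimal places:

4.27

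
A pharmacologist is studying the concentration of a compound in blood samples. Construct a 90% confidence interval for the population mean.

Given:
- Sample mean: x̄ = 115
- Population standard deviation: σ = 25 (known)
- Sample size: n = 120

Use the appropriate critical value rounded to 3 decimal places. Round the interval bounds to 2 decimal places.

The population standard deviation σ is known, so use a z-interval (standard normal critical value).

For 90% confidence, z* = 1.645 (from standard normal table)

Standard error: SE = σ/√n = 25/√120 = 2.282177

Margin of error: E = z* × SE = 1.645 × 2.282177 = 3.7542

Z-interval: x̄ ± E = 115 ± 3.7542 = (111.2458, 118.7542)

Rounded to 2 decimal places:

(111.25, 118.75)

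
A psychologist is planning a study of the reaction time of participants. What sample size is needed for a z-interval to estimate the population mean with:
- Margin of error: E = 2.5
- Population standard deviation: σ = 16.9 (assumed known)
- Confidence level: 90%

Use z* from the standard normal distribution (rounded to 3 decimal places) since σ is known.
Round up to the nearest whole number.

Using z* since population σ is known (z-interval formula).

For 90% confidence, z* = 1.645 (from standard normal table)

Sample size formula for z-interval: n = (z*σ/E)²

n = (1.645 × 16.9 / 2.5)²
  = (11.120200)²
  = 123.6588

Round up to the nearest whole number: n = 124

124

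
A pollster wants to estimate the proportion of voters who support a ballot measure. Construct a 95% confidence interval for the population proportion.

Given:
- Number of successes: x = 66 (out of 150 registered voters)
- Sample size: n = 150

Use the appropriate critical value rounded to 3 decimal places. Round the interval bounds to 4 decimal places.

Sample proportion: p̂ = 66/150 = 0.440000

Check conditions for normal approximation:
  np̂ = 66 ≥ 10 ✓
  n(1-p̂) = 84 ≥ 10 ✓

The sample is large enough, so use a z-interval (normal approximation) for the proportion.

For 95% confidence, z* = 1.96 (from standard normal table)

Standard error: SE = √(p̂(1-p̂)/n) = √(0.440000×0.560000/150) = 0.04052982

Margin of error: E = z* × SE = 1.96 × 0.04052982 = 0.079438

Z-interval: p̂ ± E = 0.440000 ± 0.079438 = (0.360562, 0.519438)

Rounded to 4 decimal places:

(0.3606, 0.5194)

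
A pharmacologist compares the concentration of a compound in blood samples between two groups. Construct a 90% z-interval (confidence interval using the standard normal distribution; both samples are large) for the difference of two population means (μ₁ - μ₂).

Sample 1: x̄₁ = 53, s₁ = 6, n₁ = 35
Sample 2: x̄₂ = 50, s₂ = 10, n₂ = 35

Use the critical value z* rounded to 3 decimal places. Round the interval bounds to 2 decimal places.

Both samples are large (n₁ = 35 ≥ 30, n₂ = 35 ≥ 30), so a z-interval for the difference of means applies.

Point estimate: x̄₁ - x̄₂ = 53 - 50 = 3

Standard error: SE = √(s₁²/n₁ + s₂²/n₂)
= √(6²/35 + 10²/35)
= √(1.028571 + 2.857143)
= 1.971222

For 90% confidence, z* = 1.645 (from standard normal table)
Margin of error: E = z* × SE = 1.645 × 1.971222 = 3.2427

Z-interval: (x̄₁ - x̄₂) ± E = 3 ± 3.2427 = (-0.2427, 6.2427)

Rounded to 2 decimal places:

(-0.24, 6.24)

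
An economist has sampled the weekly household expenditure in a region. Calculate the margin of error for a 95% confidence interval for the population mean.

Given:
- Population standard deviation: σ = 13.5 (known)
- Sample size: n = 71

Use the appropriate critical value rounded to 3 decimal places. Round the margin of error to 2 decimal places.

The population standard deviation σ is known, so use the z-interval margin of error formula.

For 95% confidence, z* = 1.96 (from standard normal table)

Margin of error formula for z-interval: E = z* × σ/√n

E = 1.96 × 13.5/√71
  = 1.96 × 1.602155
  = 3.1402

Rounded to 2 decimal places:

3.14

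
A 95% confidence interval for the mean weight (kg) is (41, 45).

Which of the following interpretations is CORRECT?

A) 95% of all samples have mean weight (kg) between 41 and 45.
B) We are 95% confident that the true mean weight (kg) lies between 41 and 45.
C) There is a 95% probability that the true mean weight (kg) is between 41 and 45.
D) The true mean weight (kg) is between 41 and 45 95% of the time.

A confidence interval represents our confidence in the procedure, not a probability statement about the parameter.

Key concept: If we repeated this sampling process many times and computed a 95% CI each time, about 95% of those intervals would contain the true population parameter.

For this specific interval (41, 45):
- Midpoint (point estimate): 43
- Margin of error: 2

The correct interpretation is the one stating confidence that the true parameter lies in the interval — option B.

B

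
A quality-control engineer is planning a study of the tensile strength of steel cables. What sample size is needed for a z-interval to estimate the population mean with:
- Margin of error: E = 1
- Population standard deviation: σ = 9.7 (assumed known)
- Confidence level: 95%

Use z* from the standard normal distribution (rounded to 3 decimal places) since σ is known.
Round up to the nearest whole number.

Using z* since population σ is known (z-interval formula).

For 95% confidence, z* = 1.96 (from standard normal table)

Sample size formula for z-interval: n = (z*σ/E)²

n = (1.96 × 9.7 / 1)²
  = (19.012000)²
  = 361.4561

Round up to the nearest whole number: n = 362

362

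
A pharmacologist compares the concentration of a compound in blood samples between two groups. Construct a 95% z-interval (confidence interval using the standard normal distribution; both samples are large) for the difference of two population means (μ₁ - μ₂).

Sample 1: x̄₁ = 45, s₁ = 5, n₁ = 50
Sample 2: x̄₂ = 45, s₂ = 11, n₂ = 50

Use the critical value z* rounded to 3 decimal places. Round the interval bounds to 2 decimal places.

Both samples are large (n₁ = 50 ≥ 30, n₂ = 50 ≥ 30), so a z-interval for the difference of means applies.

Point estimate: x̄₁ - x̄₂ = 45 - 45 = 0

Standard error: SE = √(s₁²/n₁ + s₂²/n₂)
= √(5²/50 + 11²/50)
= √(0.500000 + 2.420000)
= 1.708801

For 95% confidence, z* = 1.96 (from standard normal table)
Margin of error: E = z* × SE = 1.96 × 1.708801 = 3.3492

Z-interval: (x̄₁ - x̄₂) ± E = 0 ± 3.3492 = (-3.3492, 3.3492)

Rounded to 2 decimal places:

(-3.35, 3.35)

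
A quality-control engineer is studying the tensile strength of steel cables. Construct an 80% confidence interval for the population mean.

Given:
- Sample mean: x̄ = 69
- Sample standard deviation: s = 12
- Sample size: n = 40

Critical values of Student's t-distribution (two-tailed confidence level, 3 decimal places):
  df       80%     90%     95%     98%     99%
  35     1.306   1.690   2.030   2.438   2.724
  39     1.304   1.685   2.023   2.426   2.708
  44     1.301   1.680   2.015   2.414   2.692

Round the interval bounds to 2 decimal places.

The population standard deviation σ is unknown (only the sample standard deviation s is given), so use a t-interval with df = n - 1 = 40 - 1 = 39.

For 80% confidence with df = 39, t* = 1.304 (from t-table)

Standard error: SE = s/√n = 12/√40 = 1.897367

Margin of error: E = t* × SE = 1.304 × 1.897367 = 2.4742

T-interval: x̄ ± E = 69 ± 2.4742 = (66.5258, 71.4742)

Rounded to 2 decimal places:

(66.53, 71.47)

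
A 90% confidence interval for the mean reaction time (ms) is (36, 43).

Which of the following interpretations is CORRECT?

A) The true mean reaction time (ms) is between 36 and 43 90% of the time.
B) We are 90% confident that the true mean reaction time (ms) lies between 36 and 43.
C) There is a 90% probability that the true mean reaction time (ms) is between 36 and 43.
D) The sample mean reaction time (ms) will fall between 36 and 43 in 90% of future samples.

A confidence interval represents our confidence in the procedure, not a probability statement about the parameter.

Key concept: If we repeated this sampling process many times and computed a 90% CI each time, about 90% of those intervals would contain the true population parameter.

For this specific interval (36, 43):
- Midpoint (point estimate): 39.5
- Margin of error: 3.5

The correct interpretation is the one stating confidence that the true parameter lies in the interval — option B.

B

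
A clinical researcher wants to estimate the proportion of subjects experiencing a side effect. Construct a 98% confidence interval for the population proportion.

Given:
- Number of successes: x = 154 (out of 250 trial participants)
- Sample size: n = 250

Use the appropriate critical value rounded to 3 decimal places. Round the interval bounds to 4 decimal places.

Sample proportion: p̂ = 154/250 = 0.616000

Check conditions for normal approximation:
  np̂ = 154 ≥ 10 ✓
  n(1-p̂) = 96 ≥ 10 ✓

The sample is large enough, so use a z-interval (normal approximation) for the proportion.

For 98% confidence, z* = 2.326 (from standard normal table)

Standard error: SE = √(p̂(1-p̂)/n) = √(0.616000×0.384000/250) = 0.03075997

Margin of error: E = z* × SE = 2.326 × 0.03075997 = 0.071548

Z-interval: p̂ ± E = 0.616000 ± 0.071548 = (0.544452, 0.687548)

Rounded to 4 decimal places:

(0.5445, 0.6875)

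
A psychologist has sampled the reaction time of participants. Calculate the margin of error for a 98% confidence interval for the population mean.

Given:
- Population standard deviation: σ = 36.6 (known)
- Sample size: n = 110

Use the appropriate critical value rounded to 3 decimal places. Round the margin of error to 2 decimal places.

The population standard deviation σ is known, so use the z-interval margin of error formula.

For 98% confidence, z* = 2.326 (from standard normal table)

Margin of error formula for z-interval: E = z* × σ/√n

E = 2.326 × 36.6/√110
  = 2.326 × 3.489673
  = 8.1170

Rounded to 2 decimal places:

8.12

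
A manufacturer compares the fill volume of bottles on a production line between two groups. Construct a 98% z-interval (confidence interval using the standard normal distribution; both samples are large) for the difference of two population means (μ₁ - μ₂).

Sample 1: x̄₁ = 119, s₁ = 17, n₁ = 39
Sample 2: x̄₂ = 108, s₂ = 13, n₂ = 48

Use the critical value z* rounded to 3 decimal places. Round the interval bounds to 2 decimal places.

Both samples are large (n₁ = 39 ≥ 30, n₂ = 48 ≥ 30), so a z-interval for the difference of means applies.

Point estimate: x̄₁ - x̄₂ = 119 - 108 = 11

Standard error: SE = √(s₁²/n₁ + s₂²/n₂)
= √(17²/39 + 13²/48)
= √(7.410256 + 3.520833)
= 3.306220

For 98% confidence, z* = 2.326 (from standard normal table)
Margin of error: E = z* × SE = 2.326 × 3.306220 = 7.6903

Z-interval: (x̄₁ - x̄₂) ± E = 11 ± 7.6903 = (3.3097, 18.6903)

Rounded to 2 decimal places:

(3.31, 18.69)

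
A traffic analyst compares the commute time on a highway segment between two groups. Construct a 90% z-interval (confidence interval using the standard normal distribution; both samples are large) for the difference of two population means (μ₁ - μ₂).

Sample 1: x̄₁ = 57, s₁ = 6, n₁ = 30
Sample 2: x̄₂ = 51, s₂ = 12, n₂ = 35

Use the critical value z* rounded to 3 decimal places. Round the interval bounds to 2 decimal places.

Both samples are large (n₁ = 30 ≥ 30, n₂ = 35 ≥ 30), so a z-interval for the difference of means applies.

Point estimate: x̄₁ - x̄₂ = 57 - 51 = 6

Standard error: SE = √(s₁²/n₁ + s₂²/n₂)
= √(6²/30 + 12²/35)
= √(1.200000 + 4.114286)
= 2.305273

For 90% confidence, z* = 1.645 (from standard normal table)
Margin of error: E = z* × SE = 1.645 × 2.305273 = 3.7922

Z-interval: (x̄₁ - x̄₂) ± E = 6 ± 3.7922 = (2.2078, 9.7922)

Rounded to 2 decimal places:

(2.21, 9.79)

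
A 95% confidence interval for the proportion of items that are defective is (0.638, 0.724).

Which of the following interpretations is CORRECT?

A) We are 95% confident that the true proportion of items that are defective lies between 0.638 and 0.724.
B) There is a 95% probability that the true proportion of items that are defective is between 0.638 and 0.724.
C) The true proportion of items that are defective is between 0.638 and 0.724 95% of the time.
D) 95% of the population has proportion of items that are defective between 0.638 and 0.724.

A confidence interval represents our confidence in the procedure, not a probability statement about the parameter.

Key concept: If we repeated this sampling process many times and computed a 95% CI each time, about 95% of those intervals would contain the true population parameter.

For this specific interval (0.638, 0.724):
- Midpoint (point estimate): 0.681
- Margin of error: 0.043

The correct interpretation is the one stating confidence that the true parameter lies in the interval — option A.

A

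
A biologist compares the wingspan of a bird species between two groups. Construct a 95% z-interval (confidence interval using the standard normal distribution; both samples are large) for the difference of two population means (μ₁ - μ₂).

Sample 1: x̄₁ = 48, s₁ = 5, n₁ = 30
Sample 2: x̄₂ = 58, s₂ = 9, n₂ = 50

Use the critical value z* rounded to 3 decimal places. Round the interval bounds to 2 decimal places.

Both samples are large (n₁ = 30 ≥ 30, n₂ = 50 ≥ 30), so a z-interval for the difference of means applies.

Point estimate: x̄₁ - x̄₂ = 48 - 58 = -10

Standard error: SE = √(s₁²/n₁ + s₂²/n₂)
= √(5²/30 + 9²/50)
= √(0.833333 + 1.620000)
= 1.566312

For 95% confidence, z* = 1.96 (from standard normal table)
Margin of error: E = z* × SE = 1.96 × 1.566312 = 3.0700

Z-interval: (x̄₁ - x̄₂) ± E = -10 ± 3.0700 = (-13.0700, -6.9300)

Rounded to 2 decimal places:

(-13.07, -6.93)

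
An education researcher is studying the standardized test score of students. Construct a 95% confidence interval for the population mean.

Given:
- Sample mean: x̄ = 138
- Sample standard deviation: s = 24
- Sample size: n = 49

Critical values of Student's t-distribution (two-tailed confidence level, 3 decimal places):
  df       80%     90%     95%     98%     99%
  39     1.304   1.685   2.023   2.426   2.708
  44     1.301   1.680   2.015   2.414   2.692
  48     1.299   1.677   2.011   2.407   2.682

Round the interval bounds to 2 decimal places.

The population standard deviation σ is unknown (only the sample standard deviation s is given), so use a t-interval with df = n - 1 = 49 - 1 = 48.

For 95% confidence with df = 48, t* = 2.011 (from t-table)

Standard error: SE = s/√n = 24/√49 = 3.428571

Margin of error: E = t* × SE = 2.011 × 3.428571 = 6.8949

T-interval: x̄ ± E = 138 ± 6.8949 = (131.1051, 144.8949)

Rounded to 2 decimal places:

(131.11, 144.89)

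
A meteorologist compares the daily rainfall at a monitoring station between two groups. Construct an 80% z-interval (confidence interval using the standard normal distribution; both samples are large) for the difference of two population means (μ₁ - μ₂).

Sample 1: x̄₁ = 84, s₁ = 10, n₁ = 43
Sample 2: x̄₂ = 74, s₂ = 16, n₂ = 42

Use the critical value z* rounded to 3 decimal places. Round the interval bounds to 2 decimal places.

Both samples are large (n₁ = 43 ≥ 30, n₂ = 42 ≥ 30), so a z-interval for the difference of means applies.

Point estimate: x̄₁ - x̄₂ = 84 - 74 = 10

Standard error: SE = √(s₁²/n₁ + s₂²/n₂)
= √(10²/43 + 16²/42)
= √(2.325581 + 6.095238)
= 2.901865

For 80% confidence, z* = 1.282 (from standard normal table)
Margin of error: E = z* × SE = 1.282 × 2.901865 = 3.7202

Z-interval: (x̄₁ - x̄₂) ± E = 10 ± 3.7202 = (6.2798, 13.7202)

Rounded to 2 decimal places:

(6.28, 13.72)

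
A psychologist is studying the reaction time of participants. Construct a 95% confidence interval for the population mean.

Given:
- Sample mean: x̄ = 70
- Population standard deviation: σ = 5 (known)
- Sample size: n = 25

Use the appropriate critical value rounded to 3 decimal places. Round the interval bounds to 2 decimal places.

The population standard deviation σ is known, so use a z-interval (standard normal critical value).

For 95% confidence, z* = 1.96 (from standard normal table)

Standard error: SE = σ/√n = 5/√25 = 1.000000

Margin of error: E = z* × SE = 1.96 × 1.000000 = 1.9600

Z-interval: x̄ ± E = 70 ± 1.9600 = (68.0400, 71.9600)

Rounded to 2 decimal places:

(68.04, 71.96)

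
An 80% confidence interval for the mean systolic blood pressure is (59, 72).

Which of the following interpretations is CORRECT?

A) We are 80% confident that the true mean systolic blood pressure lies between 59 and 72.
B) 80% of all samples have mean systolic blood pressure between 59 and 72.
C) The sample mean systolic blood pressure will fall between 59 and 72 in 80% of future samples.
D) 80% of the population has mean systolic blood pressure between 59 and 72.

A confidence interval represents our confidence in the procedure, not a probability statement about the parameter.

Key concept: If we repeated this sampling process many times and computed an 80% CI each time, about 80% of those intervals would contain the true population parameter.

For this specific interval (59, 72):
- Midpoint (point estimate): 65.5
- Margin of error: 6.5

The correct interpretation is the one stating confidence that the true parameter lies in the interval — option A.

A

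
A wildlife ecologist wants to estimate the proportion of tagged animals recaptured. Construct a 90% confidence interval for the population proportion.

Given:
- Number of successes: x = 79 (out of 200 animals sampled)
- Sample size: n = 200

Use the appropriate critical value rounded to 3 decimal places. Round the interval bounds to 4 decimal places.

Sample proportion: p̂ = 79/200 = 0.395000

Check conditions for normal approximation:
  np̂ = 79 ≥ 10 ✓
  n(1-p̂) = 121 ≥ 10 ✓

The sample is large enough, so use a z-interval (normal approximation) for the proportion.

For 90% confidence, z* = 1.645 (from standard normal table)

Standard error: SE = √(p̂(1-p̂)/n) = √(0.395000×0.605000/200) = 0.03456696

Margin of error: E = z* × SE = 1.645 × 0.03456696 = 0.056863

Z-interval: p̂ ± E = 0.395000 ± 0.056863 = (0.338137, 0.451863)

Rounded to 4 decimal places:

(0.3381, 0.4519)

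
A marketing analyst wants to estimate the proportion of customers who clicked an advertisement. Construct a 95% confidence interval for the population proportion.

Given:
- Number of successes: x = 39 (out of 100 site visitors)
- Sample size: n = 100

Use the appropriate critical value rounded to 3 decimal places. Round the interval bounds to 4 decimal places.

Sample proportion: p̂ = 39/100 = 0.390000

Check conditions for normal approximation:
  np̂ = 39 ≥ 10 ✓
  n(1-p̂) = 61 ≥ 10 ✓

The sample is large enough, so use a z-interval (normal approximation) for the proportion.

For 95% confidence, z* = 1.96 (from standard normal table)

Standard error: SE = √(p̂(1-p̂)/n) = √(0.390000×0.610000/100) = 0.04877499

Margin of error: E = z* × SE = 1.96 × 0.04877499 = 0.095599

Z-interval: p̂ ± E = 0.390000 ± 0.095599 = (0.294401, 0.485599)

Rounded to 4 decimal places:

(0.2944, 0.4856)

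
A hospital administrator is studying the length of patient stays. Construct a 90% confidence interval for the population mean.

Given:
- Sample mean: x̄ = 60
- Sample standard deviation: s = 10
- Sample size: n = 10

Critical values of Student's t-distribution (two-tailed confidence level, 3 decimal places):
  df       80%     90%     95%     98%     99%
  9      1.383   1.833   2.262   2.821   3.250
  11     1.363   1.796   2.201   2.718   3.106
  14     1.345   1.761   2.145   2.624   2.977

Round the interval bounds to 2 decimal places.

The population standard deviation σ is unknown (only the sample standard deviation s is given), so use a t-interval with df = n - 1 = 10 - 1 = 9.

For 90% confidence with df = 9, t* = 1.833 (from t-table)

Standard error: SE = s/√n = 10/√10 = 3.162278

Margin of error: E = t* × SE = 1.833 × 3.162278 = 5.7965

T-interval: x̄ ± E = 60 ± 5.7965 = (54.2035, 65.7965)

Rounded to 2 decimal places:

(54.20, 65.80)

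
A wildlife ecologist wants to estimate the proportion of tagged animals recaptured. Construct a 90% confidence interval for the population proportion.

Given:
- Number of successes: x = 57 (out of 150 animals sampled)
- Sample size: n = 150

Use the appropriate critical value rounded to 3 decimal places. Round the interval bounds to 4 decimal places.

Sample proportion: p̂ = 57/150 = 0.380000

Check conditions for normal approximation:
  np̂ = 57 ≥ 10 ✓
  n(1-p̂) = 93 ≥ 10 ✓

The sample is large enough, so use a z-interval (normal approximation) for the proportion.

For 90% confidence, z* = 1.645 (from standard normal table)

Standard error: SE = √(p̂(1-p̂)/n) = √(0.380000×0.620000/150) = 0.03963164

Margin of error: E = z* × SE = 1.645 × 0.03963164 = 0.065194

Z-interval: p̂ ± E = 0.380000 ± 0.065194 = (0.314806, 0.445194)

Rounded to 4 decimal places:

(0.3148, 0.4452)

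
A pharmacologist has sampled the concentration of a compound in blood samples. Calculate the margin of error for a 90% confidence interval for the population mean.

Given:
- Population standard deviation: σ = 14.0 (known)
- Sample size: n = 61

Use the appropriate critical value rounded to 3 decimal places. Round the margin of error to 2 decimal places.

The population standard deviation σ is known, so use the z-interval margin of error formula.

For 90% confidence, z* = 1.645 (from standard normal table)

Margin of error formula for z-interval: E = z* × σ/√n

E = 1.645 × 14.0/√61
  = 1.645 × 1.792516
  = 2.9487

Rounded to 2 decimal places:

2.95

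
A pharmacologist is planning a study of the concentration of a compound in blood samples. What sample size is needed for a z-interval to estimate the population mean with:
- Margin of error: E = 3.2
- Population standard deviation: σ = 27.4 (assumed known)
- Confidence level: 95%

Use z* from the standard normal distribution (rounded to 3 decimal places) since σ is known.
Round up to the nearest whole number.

Using z* since population σ is known (z-interval formula).

For 95% confidence, z* = 1.96 (from standard normal table)

Sample size formula for z-interval: n = (z*σ/E)²

n = (1.96 × 27.4 / 3.2)²
  = (16.782500)²
  = 281.6523

Round up to the nearest whole number: n = 282

282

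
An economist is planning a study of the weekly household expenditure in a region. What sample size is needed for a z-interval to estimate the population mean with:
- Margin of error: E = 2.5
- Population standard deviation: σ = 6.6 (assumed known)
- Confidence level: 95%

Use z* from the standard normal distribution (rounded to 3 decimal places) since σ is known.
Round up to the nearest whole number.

Using z* since population σ is known (z-interval formula).

For 95% confidence, z* = 1.96 (from standard normal table)

Sample size formula for z-interval: n = (z*σ/E)²

n = (1.96 × 6.6 / 2.5)²
  = (5.174400)²
  = 26.7744

Round up to the nearest whole number: n = 27

27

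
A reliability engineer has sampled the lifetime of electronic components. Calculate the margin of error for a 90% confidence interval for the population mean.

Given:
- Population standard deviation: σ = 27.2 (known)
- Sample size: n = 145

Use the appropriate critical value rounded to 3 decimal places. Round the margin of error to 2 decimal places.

The population standard deviation σ is known, so use the z-interval margin of error formula.

For 90% confidence, z* = 1.645 (from standard normal table)

Margin of error formula for z-interval: E = z* × σ/√n

E = 1.645 × 27.2/√145
  = 1.645 × 2.258837
  = 3.7158

Rounded to 2 decimal places:

3.72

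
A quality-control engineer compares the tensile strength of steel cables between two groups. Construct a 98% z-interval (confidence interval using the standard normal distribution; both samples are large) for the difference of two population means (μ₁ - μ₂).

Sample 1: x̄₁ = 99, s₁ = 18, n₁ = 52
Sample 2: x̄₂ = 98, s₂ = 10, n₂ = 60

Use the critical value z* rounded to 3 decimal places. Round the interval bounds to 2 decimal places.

Both samples are large (n₁ = 52 ≥ 30, n₂ = 60 ≥ 30), so a z-interval for the difference of means applies.

Point estimate: x̄₁ - x̄₂ = 99 - 98 = 1

Standard error: SE = √(s₁²/n₁ + s₂²/n₂)
= √(18²/52 + 10²/60)
= √(6.230769 + 1.666667)
= 2.810238

For 98% confidence, z* = 2.326 (from standard normal table)
Margin of error: E = z* × SE = 2.326 × 2.810238 = 6.5366

Z-interval: (x̄₁ - x̄₂) ± E = 1 ± 6.5366 = (-5.5366, 7.5366)

Rounded to 2 decimal places:

(-5.54, 7.54)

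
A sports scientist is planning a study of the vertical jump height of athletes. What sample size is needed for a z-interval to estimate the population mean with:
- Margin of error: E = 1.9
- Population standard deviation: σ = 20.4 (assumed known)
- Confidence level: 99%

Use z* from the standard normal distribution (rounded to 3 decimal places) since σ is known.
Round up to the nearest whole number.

Using z* since population σ is known (z-interval formula).

For 99% confidence, z* = 2.576 (from standard normal table)

Sample size formula for z-interval: n = (z*σ/E)²

n = (2.576 × 20.4 / 1.9)²
  = (27.658105)²
  = 764.9708

Round up to the nearest whole number: n = 765

765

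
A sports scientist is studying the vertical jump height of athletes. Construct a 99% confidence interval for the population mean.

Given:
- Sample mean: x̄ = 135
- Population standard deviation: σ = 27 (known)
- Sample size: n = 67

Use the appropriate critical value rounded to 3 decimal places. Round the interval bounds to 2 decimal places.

The population standard deviation σ is known, so use a z-interval (standard normal critical value).

For 99% confidence, z* = 2.576 (from standard normal table)

Standard error: SE = σ/√n = 27/√67 = 3.298575

Margin of error: E = z* × SE = 2.576 × 3.298575 = 8.4971

Z-interval: x̄ ± E = 135 ± 8.4971 = (126.5029, 143.4971)

Rounded to 2 decimal places:

(126.50, 143.50)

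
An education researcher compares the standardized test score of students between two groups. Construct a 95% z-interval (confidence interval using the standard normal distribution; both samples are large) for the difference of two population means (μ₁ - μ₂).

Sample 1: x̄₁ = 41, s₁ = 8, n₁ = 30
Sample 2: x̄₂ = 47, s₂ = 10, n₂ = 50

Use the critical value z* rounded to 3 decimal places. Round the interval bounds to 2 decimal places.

Both samples are large (n₁ = 30 ≥ 30, n₂ = 50 ≥ 30), so a z-interval for the difference of means applies.

Point estimate: x̄₁ - x̄₂ = 41 - 47 = -6

Standard error: SE = √(s₁²/n₁ + s₂²/n₂)
= √(8²/30 + 10²/50)
= √(2.133333 + 2.000000)
= 2.033060

For 95% confidence, z* = 1.96 (from standard normal table)
Margin of error: E = z* × SE = 1.96 × 2.033060 = 3.9848

Z-interval: (x̄₁ - x̄₂) ± E = -6 ± 3.9848 = (-9.9848, -2.0152)

Rounded to 2 decimal places:

(-9.98, -2.02)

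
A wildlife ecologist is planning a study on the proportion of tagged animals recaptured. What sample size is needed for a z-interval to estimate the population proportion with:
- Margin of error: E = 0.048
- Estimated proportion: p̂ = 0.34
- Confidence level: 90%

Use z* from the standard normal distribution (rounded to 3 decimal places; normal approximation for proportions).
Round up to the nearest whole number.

Using z* for proportion z-interval (normal approximation).

For 90% confidence, z* = 1.645 (from standard normal table)

Sample size formula for proportion z-interval: n = z*²p̂(1-p̂)/E²

n = 1.645² × 0.34 × 0.66 / 0.048²
  = 2.706025 × 0.2244 / 0.002304
  = 263.5556

Round up to the nearest whole number: n = 264

264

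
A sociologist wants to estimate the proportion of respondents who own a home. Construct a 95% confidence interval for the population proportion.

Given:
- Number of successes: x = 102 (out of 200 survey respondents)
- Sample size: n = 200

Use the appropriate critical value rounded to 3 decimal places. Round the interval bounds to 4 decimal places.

Sample proportion: p̂ = 102/200 = 0.510000

Check conditions for normal approximation:
  np̂ = 102 ≥ 10 ✓
  n(1-p̂) = 98 ≥ 10 ✓

The sample is large enough, so use a z-interval (normal approximation) for the proportion.

For 95% confidence, z* = 1.96 (from standard normal table)

Standard error: SE = √(p̂(1-p̂)/n) = √(0.510000×0.490000/200) = 0.03534827

Margin of error: E = z* × SE = 1.96 × 0.03534827 = 0.069283

Z-interval: p̂ ± E = 0.510000 ± 0.069283 = (0.440717, 0.579283)

Rounded to 4 decimal places:

(0.4407, 0.5793)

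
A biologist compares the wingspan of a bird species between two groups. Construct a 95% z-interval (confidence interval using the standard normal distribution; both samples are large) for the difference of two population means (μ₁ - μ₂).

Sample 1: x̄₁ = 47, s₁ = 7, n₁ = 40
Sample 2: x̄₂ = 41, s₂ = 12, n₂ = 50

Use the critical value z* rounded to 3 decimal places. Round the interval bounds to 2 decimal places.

Both samples are large (n₁ = 40 ≥ 30, n₂ = 50 ≥ 30), so a z-interval for the difference of means applies.

Point estimate: x̄₁ - x̄₂ = 47 - 41 = 6

Standard error: SE = √(s₁²/n₁ + s₂²/n₂)
= √(7²/40 + 12²/50)
= √(1.225000 + 2.880000)
= 2.026080

For 95% confidence, z* = 1.96 (from standard normal table)
Margin of error: E = z* × SE = 1.96 × 2.026080 = 3.9711

Z-interval: (x̄₁ - x̄₂) ± E = 6 ± 3.9711 = (2.0289, 9.9711)

Rounded to 2 decimal places:

(2.03, 9.97)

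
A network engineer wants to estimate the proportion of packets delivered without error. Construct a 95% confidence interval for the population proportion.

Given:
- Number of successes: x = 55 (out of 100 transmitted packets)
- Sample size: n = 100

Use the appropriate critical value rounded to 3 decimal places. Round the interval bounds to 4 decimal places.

Sample proportion: p̂ = 55/100 = 0.550000

Check conditions for normal approximation:
  np̂ = 55 ≥ 10 ✓
  n(1-p̂) = 45 ≥ 10 ✓

The sample is large enough, so use a z-interval (normal approximation) for the proportion.

For 95% confidence, z* = 1.96 (from standard normal table)

Standard error: SE = √(p̂(1-p̂)/n) = √(0.550000×0.450000/100) = 0.04974937

Margin of error: E = z* × SE = 1.96 × 0.04974937 = 0.097509

Z-interval: p̂ ± E = 0.550000 ± 0.097509 = (0.452491, 0.647509)

Rounded to 4 decimal places:

(0.4525, 0.6475)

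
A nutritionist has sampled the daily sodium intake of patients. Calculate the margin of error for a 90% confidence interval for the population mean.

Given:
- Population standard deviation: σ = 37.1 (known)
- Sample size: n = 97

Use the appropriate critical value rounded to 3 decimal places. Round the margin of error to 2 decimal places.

The population standard deviation σ is known, so use the z-interval margin of error formula.

For 90% confidence, z* = 1.645 (from standard normal table)

Margin of error formula for z-interval: E = z* × σ/√n

E = 1.645 × 37.1/√97
  = 1.645 × 3.766934
  = 6.1966

Rounded to 2 decimal places:

6.20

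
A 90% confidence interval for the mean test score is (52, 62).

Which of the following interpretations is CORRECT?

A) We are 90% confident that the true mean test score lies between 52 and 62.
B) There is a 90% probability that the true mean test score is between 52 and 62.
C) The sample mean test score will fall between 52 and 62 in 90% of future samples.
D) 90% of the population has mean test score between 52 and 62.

A confidence interval represents our confidence in the procedure, not a probability statement about the parameter.

Key concept: If we repeated this sampling process many times and computed a 90% CI each time, about 90% of those intervals would contain the true population parameter.

For this specific interval (52, 62):
- Midpoint (point estimate): 57
- Margin of error: 5

The correct interpretation is the one stating confidence that the true parameter lies in the interval — option A.

A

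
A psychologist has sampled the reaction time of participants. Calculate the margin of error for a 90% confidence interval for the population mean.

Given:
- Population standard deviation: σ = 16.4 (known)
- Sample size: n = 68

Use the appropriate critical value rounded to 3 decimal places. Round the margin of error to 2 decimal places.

The population standard deviation σ is known, so use the z-interval margin of error formula.

For 90% confidence, z* = 1.645 (from standard normal table)

Margin of error formula for z-interval: E = z* × σ/√n

E = 1.645 × 16.4/√68
  = 1.645 × 1.988792
  = 3.2716

Rounded to 2 decimal places:

3.27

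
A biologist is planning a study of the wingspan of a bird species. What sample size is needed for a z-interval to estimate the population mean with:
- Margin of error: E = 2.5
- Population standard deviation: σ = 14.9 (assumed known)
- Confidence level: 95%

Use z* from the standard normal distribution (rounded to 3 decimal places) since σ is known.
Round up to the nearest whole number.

Using z* since population σ is known (z-interval formula).

For 95% confidence, z* = 1.96 (from standard normal table)

Sample size formula for z-interval: n = (z*σ/E)²

n = (1.96 × 14.9 / 2.5)²
  = (11.681600)²
  = 136.4598

Round up to the nearest whole number: n = 137

137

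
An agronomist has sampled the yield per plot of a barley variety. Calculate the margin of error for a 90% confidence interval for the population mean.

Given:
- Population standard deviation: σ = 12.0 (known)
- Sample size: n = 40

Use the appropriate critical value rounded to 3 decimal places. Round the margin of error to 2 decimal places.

The population standard deviation σ is known, so use the z-interval margin of error formula.

For 90% confidence, z* = 1.645 (from standard normal table)

Margin of error formula for z-interval: E = z* × σ/√n

E = 1.645 × 12.0/√40
  = 1.645 × 1.897367
  = 3.1212

Rounded to 2 decimal places:

3.12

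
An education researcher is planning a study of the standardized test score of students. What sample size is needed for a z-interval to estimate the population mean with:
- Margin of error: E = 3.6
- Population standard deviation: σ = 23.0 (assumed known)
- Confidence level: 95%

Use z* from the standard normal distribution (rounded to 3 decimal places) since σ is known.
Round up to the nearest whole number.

Using z* since population σ is known (z-interval formula).

For 95% confidence, z* = 1.96 (from standard normal table)

Sample size formula for z-interval: n = (z*σ/E)²

n = (1.96 × 23.0 / 3.6)²
  = (12.522222)²
  = 156.8060

Round up to the nearest whole number: n = 157

157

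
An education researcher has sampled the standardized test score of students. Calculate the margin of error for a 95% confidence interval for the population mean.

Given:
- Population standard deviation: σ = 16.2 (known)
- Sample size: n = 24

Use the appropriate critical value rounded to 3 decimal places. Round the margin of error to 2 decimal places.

The population standard deviation σ is known, so use the z-interval margin of error formula.

For 95% confidence, z* = 1.96 (from standard normal table)

Margin of error formula for z-interval: E = z* × σ/√n

E = 1.96 × 16.2/√24
  = 1.96 × 3.306811
  = 6.4813

Rounded to 2 decimal places:

6.48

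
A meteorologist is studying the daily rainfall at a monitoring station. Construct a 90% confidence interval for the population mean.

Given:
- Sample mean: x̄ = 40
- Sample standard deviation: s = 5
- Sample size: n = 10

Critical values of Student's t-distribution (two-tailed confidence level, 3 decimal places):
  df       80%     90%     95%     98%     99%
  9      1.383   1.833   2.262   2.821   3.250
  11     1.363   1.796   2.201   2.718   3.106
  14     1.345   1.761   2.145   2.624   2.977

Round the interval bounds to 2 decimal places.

The population standard deviation σ is unknown (only the sample standard deviation s is given), so use a t-interval with df = n - 1 = 10 - 1 = 9.

For 90% confidence with df = 9, t* = 1.833 (from t-table)

Standard error: SE = s/√n = 5/√10 = 1.581139

Margin of error: E = t* × SE = 1.833 × 1.581139 = 2.8982

T-interval: x̄ ± E = 40 ± 2.8982 = (37.1018, 42.8982)

Rounded to 2 decimal places:

(37.10, 42.90)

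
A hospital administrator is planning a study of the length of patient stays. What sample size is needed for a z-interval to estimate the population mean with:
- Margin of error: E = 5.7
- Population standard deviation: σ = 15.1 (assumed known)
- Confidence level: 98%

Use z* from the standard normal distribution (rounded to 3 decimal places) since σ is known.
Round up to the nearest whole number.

Using z* since population σ is known (z-interval formula).

For 98% confidence, z* = 2.326 (from standard normal table)

Sample size formula for z-interval: n = (z*σ/E)²

n = (2.326 × 15.1 / 5.7)²
  = (6.161860)²
  = 37.9685

Round up to the nearest whole number: n = 38

38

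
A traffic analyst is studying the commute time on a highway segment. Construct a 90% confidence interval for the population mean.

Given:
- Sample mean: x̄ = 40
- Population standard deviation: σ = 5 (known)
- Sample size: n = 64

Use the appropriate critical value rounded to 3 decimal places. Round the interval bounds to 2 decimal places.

The population standard deviation σ is known, so use a z-interval (standard normal critical value).

For 90% confidence, z* = 1.645 (from standard normal table)

Standard error: SE = σ/√n = 5/√64 = 0.625000

Margin of error: E = z* × SE = 1.645 × 0.625000 = 1.0281

Z-interval: x̄ ± E = 40 ± 1.0281 = (38.9719, 41.0281)

Rounded to 2 decimal places:

(38.97, 41.03)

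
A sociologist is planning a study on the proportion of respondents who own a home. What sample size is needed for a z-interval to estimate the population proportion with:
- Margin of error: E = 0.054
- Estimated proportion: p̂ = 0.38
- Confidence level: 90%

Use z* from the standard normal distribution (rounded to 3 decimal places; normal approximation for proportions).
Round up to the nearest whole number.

Using z* for proportion z-interval (normal approximation).

For 90% confidence, z* = 1.645 (from standard normal table)

Sample size formula for proportion z-interval: n = z*²p̂(1-p̂)/E²

n = 1.645² × 0.38 × 0.62 / 0.054²
  = 2.706025 × 0.2356 / 0.002916
  = 218.6349

Round up to the nearest whole number: n = 219

219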